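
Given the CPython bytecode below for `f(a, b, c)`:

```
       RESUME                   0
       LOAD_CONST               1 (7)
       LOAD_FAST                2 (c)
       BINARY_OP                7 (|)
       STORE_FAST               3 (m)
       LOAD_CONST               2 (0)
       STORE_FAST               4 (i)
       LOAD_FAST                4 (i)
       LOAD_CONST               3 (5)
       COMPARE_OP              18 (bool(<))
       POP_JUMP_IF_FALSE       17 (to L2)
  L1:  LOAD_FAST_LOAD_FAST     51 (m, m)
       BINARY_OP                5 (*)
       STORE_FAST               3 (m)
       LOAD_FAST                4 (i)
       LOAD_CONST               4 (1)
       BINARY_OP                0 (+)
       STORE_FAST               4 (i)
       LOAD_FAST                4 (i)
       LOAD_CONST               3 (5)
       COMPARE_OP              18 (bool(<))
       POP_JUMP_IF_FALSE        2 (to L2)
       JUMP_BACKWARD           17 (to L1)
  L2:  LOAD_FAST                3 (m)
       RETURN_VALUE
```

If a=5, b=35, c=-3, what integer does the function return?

1

LOAD_CONST → push 7
LOAD_FAST c → push -3
BINARY_OP | → 7 | -3 = -1
STORE_FAST m → m=-1
LOAD_CONST → push 0
STORE_FAST i → i=0
LOAD_FAST i → push 0
LOAD_CONST → push 5
COMPARE_OP bool(<) → 0 vs 5 = True
POP_JUMP_IF_FALSE → pop True; no jump
LOAD_FAST_LOAD_FAST m,m → push -1,-1
BINARY_OP * → -1 * -1 = 1
STORE_FAST m → m=1
LOAD_FAST i → push 0
LOAD_CONST → push 1
BINARY_OP + → 0 + 1 = 1
STORE_FAST i → i=1
LOAD_FAST i → push 1
LOAD_CONST → push 5
COMPARE_OP bool(<) → 1 vs 5 = True
POP_JUMP_IF_FALSE → pop True; no jump
LOAD_FAST_LOAD_FAST m,m → push 1,1
BINARY_OP * → 1 * 1 = 1
STORE_FAST m → m=1
LOAD_FAST i → push 1
LOAD_CONST → push 1
BINARY_OP + → 1 + 1 = 2
STORE_FAST i → i=2
LOAD_FAST i → push 2
LOAD_CONST → push 5
COMPARE_OP bool(<) → 2 vs 5 = True
POP_JUMP_IF_FALSE → pop True; no jump
LOAD_FAST_LOAD_FAST m,m → push 1,1
BINARY_OP * → 1 * 1 = 1
STORE_FAST m → m=1
LOAD_FAST i → push 2
LOAD_CONST → push 1
BINARY_OP + → 2 + 1 = 3
STORE_FAST i → i=3
LOAD_FAST i → push 3
LOAD_CONST → push 5
COMPARE_OP bool(<) → 3 vs 5 = True
POP_JUMP_IF_FALSE → pop True; no jump
LOAD_FAST_LOAD_FAST m,m → push 1,1
BINARY_OP * → 1 * 1 = 1
STORE_FAST m → m=1
LOAD_FAST i → push 3
LOAD_CONST → push 1
BINARY_OP + → 3 + 1 = 4
STORE_FAST i → i=4
LOAD_FAST i → push 4
LOAD_CONST → push 5
COMPARE_OP bool(<) → 4 vs 5 = True
POP_JUMP_IF_FALSE → pop True; no jump
LOAD_FAST_LOAD_FAST m,m → push 1,1
BINARY_OP * → 1 * 1 = 1
STORE_FAST m → m=1
LOAD_FAST i → push 4
LOAD_CONST → push 1
BINARY_OP + → 4 + 1 = 5
STORE_FAST i → i=5
LOAD_FAST i → push 5
LOAD_CONST → push 5
COMPARE_OP bool(<) → 5 vs 5 = False
POP_JUMP_IF_FALSE → pop False; jump
LOAD_FAST m → push 1
RETURN_VALUE → return 1.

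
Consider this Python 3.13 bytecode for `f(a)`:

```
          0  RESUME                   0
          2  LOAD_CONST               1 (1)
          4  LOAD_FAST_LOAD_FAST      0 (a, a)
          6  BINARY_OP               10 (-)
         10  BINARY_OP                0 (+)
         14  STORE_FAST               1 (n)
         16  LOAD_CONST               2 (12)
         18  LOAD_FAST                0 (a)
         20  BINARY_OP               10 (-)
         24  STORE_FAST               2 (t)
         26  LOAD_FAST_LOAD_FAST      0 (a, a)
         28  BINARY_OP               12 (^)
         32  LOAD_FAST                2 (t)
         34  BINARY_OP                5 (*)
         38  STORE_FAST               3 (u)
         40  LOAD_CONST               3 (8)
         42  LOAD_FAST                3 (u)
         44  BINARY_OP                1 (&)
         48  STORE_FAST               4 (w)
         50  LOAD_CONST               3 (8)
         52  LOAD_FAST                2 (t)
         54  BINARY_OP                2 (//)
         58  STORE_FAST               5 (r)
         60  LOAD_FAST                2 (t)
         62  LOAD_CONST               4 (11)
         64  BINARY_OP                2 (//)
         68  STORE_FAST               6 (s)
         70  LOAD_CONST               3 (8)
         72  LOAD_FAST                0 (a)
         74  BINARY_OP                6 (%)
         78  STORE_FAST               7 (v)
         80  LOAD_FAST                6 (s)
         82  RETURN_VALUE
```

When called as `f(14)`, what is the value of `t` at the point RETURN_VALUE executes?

-2

LOAD_CONST → push 1. Stack: [1]
LOAD_FAST_LOAD_FAST a,a → push 14,14. Stack: [1, 14, 14]
BINARY_OP - → 14 - 14 = 0. Stack: [1, 0]
BINARY_OP + → 1 + 0 = 1. Stack: [1]
STORE_FAST n → n=1. Stack: []
LOAD_CONST → push 12. Stack: [12]
LOAD_FAST a → push 14. Stack: [12, 14]
BINARY_OP - → 12 - 14 = -2. Stack: [-2]
STORE_FAST t → t=-2. Stack: []
LOAD_FAST_LOAD_FAST a,a → push 14,14. Stack: [14, 14]
BINARY_OP ^ → 14 ^ 14 = 0. Stack: [0]
LOAD_FAST t → push -2. Stack: [0, -2]
BINARY_OP * → 0 * -2 = 0. Stack: [0]
STORE_FAST u → u=0. Stack: []
LOAD_CONST → push 8. Stack: [8]
LOAD_FAST u → push 0. Stack: [8, 0]
BINARY_OP & → 8 & 0 = 0. Stack: [0]
STORE_FAST w → w=0. Stack: []
LOAD_CONST → push 8. Stack: [8]
LOAD_FAST t → push -2. Stack: [8, -2]
BINARY_OP // → 8 // -2 = -4. Stack: [-4]
STORE_FAST r → r=-4. Stack: []
LOAD_FAST t → push -2. Stack: [-2]
LOAD_CONST → push 11. Stack: [-2, 11]
BINARY_OP // → -2 // 11 = -1. Stack: [-1]
STORE_FAST s → s=-1. Stack: []
LOAD_CONST → push 8. Stack: [8]
LOAD_FAST a → push 14. Stack: [8, 14]
BINARY_OP % → 8 % 14 = 8. Stack: [8]
STORE_FAST v → v=8. Stack: []
LOAD_FAST s → push -1. Stack: [-1]
RETURN_VALUE → return -1.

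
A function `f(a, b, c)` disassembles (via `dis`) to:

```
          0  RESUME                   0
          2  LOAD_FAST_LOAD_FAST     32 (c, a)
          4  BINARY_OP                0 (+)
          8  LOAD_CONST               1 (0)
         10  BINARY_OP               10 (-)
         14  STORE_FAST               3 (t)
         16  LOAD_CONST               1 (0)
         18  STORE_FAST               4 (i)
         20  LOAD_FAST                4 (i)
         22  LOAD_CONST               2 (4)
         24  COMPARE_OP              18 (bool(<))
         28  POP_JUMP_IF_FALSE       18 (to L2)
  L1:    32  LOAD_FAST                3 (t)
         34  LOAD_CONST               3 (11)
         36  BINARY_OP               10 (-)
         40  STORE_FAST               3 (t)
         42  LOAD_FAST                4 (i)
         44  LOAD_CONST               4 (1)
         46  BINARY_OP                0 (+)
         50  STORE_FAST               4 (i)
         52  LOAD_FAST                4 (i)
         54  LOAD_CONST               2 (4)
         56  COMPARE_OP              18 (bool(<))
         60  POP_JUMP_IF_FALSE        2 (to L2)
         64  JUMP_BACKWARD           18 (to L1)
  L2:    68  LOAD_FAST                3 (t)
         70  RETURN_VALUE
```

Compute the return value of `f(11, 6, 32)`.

-1

LOAD_FAST_LOAD_FAST c,a → push 32,11. Stack: [32, 11]
BINARY_OP + → 32 + 11 = 43. Stack: [43]
LOAD_CONST → push 0. Stack: [43, 0]
BINARY_OP - → 43 - 0 = 43. Stack: [43]
STORE_FAST t → t=43. Stack: []
LOAD_CONST → push 0. Stack: [0]
STORE_FAST i → i=0. Stack: []
LOAD_FAST i → push 0. Stack: [0]
LOAD_CONST → push 4. Stack: [0, 4]
COMPARE_OP bool(<) → 0 vs 4 = True. Stack: [True]
POP_JUMP_IF_FALSE → pop True; no jump. Stack: []
LOAD_FAST t → push 43. Stack: [43]
LOAD_CONST → push 11. Stack: [43, 11]
BINARY_OP - → 43 - 11 = 32. Stack: [32]
STORE_FAST t → t=32. Stack: []
LOAD_FAST i → push 0. Stack: [0]
LOAD_CONST → push 1. Stack: [0, 1]
BINARY_OP + → 0 + 1 = 1. Stack: [1]
STORE_FAST i → i=1. Stack: []
LOAD_FAST i → push 1. Stack: [1]
LOAD_CONST → push 4. Stack: [1, 4]
COMPARE_OP bool(<) → 1 vs 4 = True. Stack: [True]
POP_JUMP_IF_FALSE → pop True; no jump. Stack: []
LOAD_FAST t → push 32. Stack: [32]
LOAD_CONST → push 11. Stack: [32, 11]
BINARY_OP - → 32 - 11 = 21. Stack: [21]
STORE_FAST t → t=21. Stack: []
LOAD_FAST i → push 1. Stack: [1]
LOAD_CONST → push 1. Stack: [1, 1]
BINARY_OP + → 1 + 1 = 2. Stack: [2]
STORE_FAST i → i=2. Stack: []
LOAD_FAST i → push 2. Stack: [2]
LOAD_CONST → push 4. Stack: [2, 4]
COMPARE_OP bool(<) → 2 vs 4 = True. Stack: [True]
POP_JUMP_IF_FALSE → pop True; no jump. Stack: []
LOAD_FAST t → push 21. Stack: [21]
LOAD_CONST → push 11. Stack: [21, 11]
BINARY_OP - → 21 - 11 = 10. Stack: [10]
STORE_FAST t → t=10. Stack: []
LOAD_FAST i → push 2. Stack: [2]
LOAD_CONST → push 1. Stack: [2, 1]
BINARY_OP + → 2 + 1 = 3. Stack: [3]
STORE_FAST i → i=3. Stack: []
LOAD_FAST i → push 3. Stack: [3]
LOAD_CONST → push 4. Stack: [3, 4]
COMPARE_OP bool(<) → 3 vs 4 = True. Stack: [True]
POP_JUMP_IF_FALSE → pop True; no jump. Stack: []
LOAD_FAST t → push 10. Stack: [10]
LOAD_CONST → push 11. Stack: [10, 11]
BINARY_OP - → 10 - 11 = -1. Stack: [-1]
STORE_FAST t → t=-1. Stack: []
LOAD_FAST i → push 3. Stack: [3]
LOAD_CONST → push 1. Stack: [3, 1]
BINARY_OP + → 3 + 1 = 4. Stack: [4]
STORE_FAST i → i=4. Stack: []
LOAD_FAST i → push 4. Stack: [4]
LOAD_CONST → push 4. Stack: [4, 4]
COMPARE_OP bool(<) → 4 vs 4 = False. Stack: [False]
POP_JUMP_IF_FALSE → pop False; jump. Stack: []
LOAD_FAST t → push -1. Stack: [-1]
RETURN_VALUE → return -1.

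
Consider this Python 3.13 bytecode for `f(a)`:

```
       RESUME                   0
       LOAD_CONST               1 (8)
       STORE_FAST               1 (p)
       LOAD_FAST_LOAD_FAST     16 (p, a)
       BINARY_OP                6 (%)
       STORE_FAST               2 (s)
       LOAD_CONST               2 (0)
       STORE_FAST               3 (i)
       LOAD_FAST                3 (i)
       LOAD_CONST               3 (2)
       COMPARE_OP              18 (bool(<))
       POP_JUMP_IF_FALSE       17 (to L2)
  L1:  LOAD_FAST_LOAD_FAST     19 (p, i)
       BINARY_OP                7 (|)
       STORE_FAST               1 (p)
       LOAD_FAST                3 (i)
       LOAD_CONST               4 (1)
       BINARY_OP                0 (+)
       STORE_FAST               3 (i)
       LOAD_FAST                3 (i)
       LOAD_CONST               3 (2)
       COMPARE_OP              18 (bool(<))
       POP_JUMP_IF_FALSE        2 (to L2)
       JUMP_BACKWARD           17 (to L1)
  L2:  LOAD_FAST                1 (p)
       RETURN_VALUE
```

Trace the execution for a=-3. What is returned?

LOAD_CONST → push 8. Stack: [8]
STORE_FAST p → p=8. Stack: []
LOAD_FAST_LOAD_FAST p,a → push 8,-3. Stack: [8, -3]
BINARY_OP % → 8 % -3 = -1. Stack: [-1]
STORE_FAST s → s=-1. Stack: []
LOAD_CONST → push 0. Stack: [0]
STORE_FAST i → i=0. Stack: []
LOAD_FAST i → push 0. Stack: [0]
LOAD_CONST → push 2. Stack: [0, 2]
COMPARE_OP bool(<) → 0 vs 2 = True. Stack: [True]
POP_JUMP_IF_FALSE → pop True; no jump. Stack: []
LOAD_FAST_LOAD_FAST p,i → push 8,0. Stack: [8, 0]
BINARY_OP | → 8 | 0 = 8. Stack: [8]
STORE_FAST p → p=8. Stack: []
LOAD_FAST i → push 0. Stack: [0]
LOAD_CONST → push 1. Stack: [0, 1]
BINARY_OP + → 0 + 1 = 1. Stack: [1]
STORE_FAST i → i=1. Stack: []
LOAD_FAST i → push 1. Stack: [1]
LOAD_CONST → push 2. Stack: [1, 2]
COMPARE_OP bool(<) → 1 vs 2 = True. Stack: [True]
POP_JUMP_IF_FALSE → pop True; no jump. Stack: []
LOAD_FAST_LOAD_FAST p,i → push 8,1. Stack: [8, 1]
BINARY_OP | → 8 | 1 = 9. Stack: [9]
STORE_FAST p → p=9. Stack: []
LOAD_FAST i → push 1. Stack: [1]
LOAD_CONST → push 1. Stack: [1, 1]
BINARY_OP + → 1 + 1 = 2. Stack: [2]
STORE_FAST i → i=2. Stack: []
LOAD_FAST i → push 2. Stack: [2]
LOAD_CONST → push 2. Stack: [2, 2]
COMPARE_OP bool(<) → 2 vs 2 = False. Stack: [False]
POP_JUMP_IF_FALSE → pop False; jump. Stack: []
LOAD_FAST p → push 9. Stack: [9]
RETURN_VALUE → return 9.

9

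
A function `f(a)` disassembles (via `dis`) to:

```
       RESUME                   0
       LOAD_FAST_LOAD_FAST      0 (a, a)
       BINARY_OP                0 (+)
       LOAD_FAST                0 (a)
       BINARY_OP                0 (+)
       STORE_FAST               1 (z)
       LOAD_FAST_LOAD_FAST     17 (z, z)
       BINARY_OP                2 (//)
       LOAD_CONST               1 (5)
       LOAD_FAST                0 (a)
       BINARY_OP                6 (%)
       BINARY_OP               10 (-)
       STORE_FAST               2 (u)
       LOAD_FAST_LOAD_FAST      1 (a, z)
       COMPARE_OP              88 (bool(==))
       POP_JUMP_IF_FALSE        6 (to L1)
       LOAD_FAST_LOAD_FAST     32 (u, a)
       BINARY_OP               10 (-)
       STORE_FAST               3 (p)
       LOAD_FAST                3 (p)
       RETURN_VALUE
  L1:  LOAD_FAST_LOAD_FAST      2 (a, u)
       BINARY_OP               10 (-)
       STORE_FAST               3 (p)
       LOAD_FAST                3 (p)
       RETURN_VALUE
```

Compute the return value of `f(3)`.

4

LOAD_FAST_LOAD_FAST a,a → push 3,3. Stack: [3, 3]
BINARY_OP + → 3 + 3 = 6. Stack: [6]
LOAD_FAST a → push 3. Stack: [6, 3]
BINARY_OP + → 6 + 3 = 9. Stack: [9]
STORE_FAST z → z=9. Stack: []
LOAD_FAST_LOAD_FAST z,z → push 9,9. Stack: [9, 9]
BINARY_OP // → 9 // 9 = 1. Stack: [1]
LOAD_CONST → push 5. Stack: [1, 5]
LOAD_FAST a → push 3. Stack: [1, 5, 3]
BINARY_OP % → 5 % 3 = 2. Stack: [1, 2]
BINARY_OP - → 1 - 2 = -1. Stack: [-1]
STORE_FAST u → u=-1. Stack: []
LOAD_FAST_LOAD_FAST a,z → push 3,9. Stack: [3, 9]
COMPARE_OP bool(==) → 3 vs 9 = False. Stack: [False]
POP_JUMP_IF_FALSE → pop False; jump. Stack: []
LOAD_FAST_LOAD_FAST a,u → push 3,-1. Stack: [3, -1]
BINARY_OP - → 3 - -1 = 4. Stack: [4]
STORE_FAST p → p=4. Stack: []
LOAD_FAST p → push 4. Stack: [4]
RETURN_VALUE → return 4.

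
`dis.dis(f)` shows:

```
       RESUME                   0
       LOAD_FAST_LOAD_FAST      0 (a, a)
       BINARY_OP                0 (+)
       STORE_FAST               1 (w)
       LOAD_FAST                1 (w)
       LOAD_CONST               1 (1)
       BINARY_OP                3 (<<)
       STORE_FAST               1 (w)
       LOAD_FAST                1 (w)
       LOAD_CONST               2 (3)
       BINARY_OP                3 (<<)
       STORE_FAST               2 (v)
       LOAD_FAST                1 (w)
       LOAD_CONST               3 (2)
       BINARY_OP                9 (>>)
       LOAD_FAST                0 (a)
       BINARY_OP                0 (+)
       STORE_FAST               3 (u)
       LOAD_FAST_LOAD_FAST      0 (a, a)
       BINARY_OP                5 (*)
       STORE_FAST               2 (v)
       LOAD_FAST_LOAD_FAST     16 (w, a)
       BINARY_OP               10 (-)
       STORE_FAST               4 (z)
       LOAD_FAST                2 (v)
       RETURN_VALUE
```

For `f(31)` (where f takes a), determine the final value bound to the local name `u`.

LOAD_FAST_LOAD_FAST a,a → push 31,31. Stack: [31, 31]
BINARY_OP + → 31 + 31 = 62. Stack: [62]
STORE_FAST w → w=62. Stack: []
LOAD_FAST w → push 62. Stack: [62]
LOAD_CONST → push 1. Stack: [62, 1]
BINARY_OP << → 62 << 1 = 124. Stack: [124]
STORE_FAST w → w=124. Stack: []
LOAD_FAST w → push 124. Stack: [124]
LOAD_CONST → push 3. Stack: [124, 3]
BINARY_OP << → 124 << 3 = 992. Stack: [992]
STORE_FAST v → v=992. Stack: []
LOAD_FAST w → push 124. Stack: [124]
LOAD_CONST → push 2. Stack: [124, 2]
BINARY_OP >> → 124 >> 2 = 31. Stack: [31]
LOAD_FAST a → push 31. Stack: [31, 31]
BINARY_OP + → 31 + 31 = 62. Stack: [62]
STORE_FAST u → u=62. Stack: []
LOAD_FAST_LOAD_FAST a,a → push 31,31. Stack: [31, 31]
BINARY_OP * → 31 * 31 = 961. Stack: [961]
STORE_FAST v → v=961. Stack: []
LOAD_FAST_LOAD_FAST w,a → push 124,31. Stack: [124, 31]
BINARY_OP - → 124 - 31 = 93. Stack: [93]
STORE_FAST z → z=93. Stack: []
LOAD_FAST v → push 961. Stack: [961]
RETURN_VALUE → return 961.

62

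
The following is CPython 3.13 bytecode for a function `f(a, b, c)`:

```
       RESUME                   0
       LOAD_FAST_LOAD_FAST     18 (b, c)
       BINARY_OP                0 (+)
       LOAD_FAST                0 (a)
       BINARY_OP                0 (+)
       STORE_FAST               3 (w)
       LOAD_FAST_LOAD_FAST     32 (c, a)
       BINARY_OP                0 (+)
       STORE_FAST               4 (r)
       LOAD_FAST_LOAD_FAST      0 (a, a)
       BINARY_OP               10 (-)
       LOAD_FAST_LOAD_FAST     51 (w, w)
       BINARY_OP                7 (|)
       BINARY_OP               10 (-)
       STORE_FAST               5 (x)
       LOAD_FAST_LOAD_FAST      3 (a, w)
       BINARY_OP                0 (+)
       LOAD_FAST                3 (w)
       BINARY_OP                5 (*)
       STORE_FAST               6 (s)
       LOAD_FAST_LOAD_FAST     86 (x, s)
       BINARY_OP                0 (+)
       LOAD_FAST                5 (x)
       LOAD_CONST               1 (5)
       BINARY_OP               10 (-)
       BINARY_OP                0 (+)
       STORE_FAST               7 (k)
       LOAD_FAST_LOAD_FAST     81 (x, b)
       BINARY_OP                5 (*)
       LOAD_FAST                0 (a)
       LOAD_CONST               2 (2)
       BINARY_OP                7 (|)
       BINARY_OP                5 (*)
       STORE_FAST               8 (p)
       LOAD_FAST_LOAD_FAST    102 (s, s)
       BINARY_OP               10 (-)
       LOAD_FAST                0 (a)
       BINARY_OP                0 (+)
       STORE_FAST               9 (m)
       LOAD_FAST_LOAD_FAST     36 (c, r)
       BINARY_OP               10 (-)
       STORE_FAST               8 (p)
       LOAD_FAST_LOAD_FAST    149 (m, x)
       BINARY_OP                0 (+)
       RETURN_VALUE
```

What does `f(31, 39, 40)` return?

-79

LOAD_FAST_LOAD_FAST b,c → push 39,40. Stack: [39, 40]
BINARY_OP + → 39 + 40 = 79. Stack: [79]
LOAD_FAST a → push 31. Stack: [79, 31]
BINARY_OP + → 79 + 31 = 110. Stack: [110]
STORE_FAST w → w=110. Stack: []
LOAD_FAST_LOAD_FAST c,a → push 40,31. Stack: [40, 31]
BINARY_OP + → 40 + 31 = 71. Stack: [71]
STORE_FAST r → r=71. Stack: []
LOAD_FAST_LOAD_FAST a,a → push 31,31. Stack: [31, 31]
BINARY_OP - → 31 - 31 = 0. Stack: [0]
LOAD_FAST_LOAD_FAST w,w → push 110,110. Stack: [0, 110, 110]
BINARY_OP | → 110 | 110 = 110. Stack: [0, 110]
BINARY_OP - → 0 - 110 = -110. Stack: [-110]
STORE_FAST x → x=-110. Stack: []
LOAD_FAST_LOAD_FAST a,w → push 31,110. Stack: [31, 110]
BINARY_OP + → 31 + 110 = 141. Stack: [141]
LOAD_FAST w → push 110. Stack: [141, 110]
BINARY_OP * → 141 * 110 = 15510. Stack: [15510]
STORE_FAST s → s=15510. Stack: []
LOAD_FAST_LOAD_FAST x,s → push -110,15510. Stack: [-110, 15510]
BINARY_OP + → -110 + 15510 = 15400. Stack: [15400]
LOAD_FAST x → push -110. Stack: [15400, -110]
LOAD_CONST → push 5. Stack: [15400, -110, 5]
BINARY_OP - → -110 - 5 = -115. Stack: [15400, -115]
BINARY_OP + → 15400 + -115 = 15285. Stack: [15285]
STORE_FAST k → k=15285. Stack: []
LOAD_FAST_LOAD_FAST x,b → push -110,39. Stack: [-110, 39]
BINARY_OP * → -110 * 39 = -4290. Stack: [-4290]
LOAD_FAST a → push 31. Stack: [-4290, 31]
LOAD_CONST → push 2. Stack: [-4290, 31, 2]
BINARY_OP | → 31 | 2 = 31. Stack: [-4290, 31]
BINARY_OP * → -4290 * 31 = -132990. Stack: [-132990]
STORE_FAST p → p=-132990. Stack: []
LOAD_FAST_LOAD_FAST s,s → push 15510,15510. Stack: [15510, 15510]
BINARY_OP - → 15510 - 15510 = 0. Stack: [0]
LOAD_FAST a → push 31. Stack: [0, 31]
BINARY_OP + → 0 + 31 = 31. Stack: [31]
STORE_FAST m → m=31. Stack: []
LOAD_FAST_LOAD_FAST c,r → push 40,71. Stack: [40, 71]
BINARY_OP - → 40 - 71 = -31. Stack: [-31]
STORE_FAST p → p=-31. Stack: []
LOAD_FAST_LOAD_FAST m,x → push 31,-110. Stack: [31, -110]
BINARY_OP + → 31 + -110 = -79. Stack: [-79]
RETURN_VALUE → return -79.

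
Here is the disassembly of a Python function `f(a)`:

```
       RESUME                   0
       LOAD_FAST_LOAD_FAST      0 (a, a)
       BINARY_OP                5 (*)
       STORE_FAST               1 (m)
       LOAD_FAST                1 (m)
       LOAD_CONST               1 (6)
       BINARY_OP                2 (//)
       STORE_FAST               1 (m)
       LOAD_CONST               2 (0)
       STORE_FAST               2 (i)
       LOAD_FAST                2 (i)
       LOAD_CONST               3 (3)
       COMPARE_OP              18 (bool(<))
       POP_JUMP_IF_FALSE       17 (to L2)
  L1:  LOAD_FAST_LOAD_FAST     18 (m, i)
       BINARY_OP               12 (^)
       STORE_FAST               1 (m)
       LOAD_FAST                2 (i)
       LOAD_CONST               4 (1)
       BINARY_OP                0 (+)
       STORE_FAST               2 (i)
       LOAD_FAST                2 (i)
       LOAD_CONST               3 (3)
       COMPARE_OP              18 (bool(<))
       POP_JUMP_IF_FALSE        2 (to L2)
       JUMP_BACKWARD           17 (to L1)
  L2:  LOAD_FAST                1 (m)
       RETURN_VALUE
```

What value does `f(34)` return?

195

LOAD_FAST_LOAD_FAST a,a → push 34,34. Stack: [34, 34]
BINARY_OP * → 34 * 34 = 1156. Stack: [1156]
STORE_FAST m → m=1156. Stack: []
LOAD_FAST m → push 1156. Stack: [1156]
LOAD_CONST → push 6. Stack: [1156, 6]
BINARY_OP // → 1156 // 6 = 192. Stack: [192]
STORE_FAST m → m=192. Stack: []
LOAD_CONST → push 0. Stack: [0]
STORE_FAST i → i=0. Stack: []
LOAD_FAST i → push 0. Stack: [0]
LOAD_CONST → push 3. Stack: [0, 3]
COMPARE_OP bool(<) → 0 vs 3 = True. Stack: [True]
POP_JUMP_IF_FALSE → pop True; no jump. Stack: []
LOAD_FAST_LOAD_FAST m,i → push 192,0. Stack: [192, 0]
BINARY_OP ^ → 192 ^ 0 = 192. Stack: [192]
STORE_FAST m → m=192. Stack: []
LOAD_FAST i → push 0. Stack: [0]
LOAD_CONST → push 1. Stack: [0, 1]
BINARY_OP + → 0 + 1 = 1. Stack: [1]
STORE_FAST i → i=1. Stack: []
LOAD_FAST i → push 1. Stack: [1]
LOAD_CONST → push 3. Stack: [1, 3]
COMPARE_OP bool(<) → 1 vs 3 = True. Stack: [True]
POP_JUMP_IF_FALSE → pop True; no jump. Stack: []
LOAD_FAST_LOAD_FAST m,i → push 192,1. Stack: [192, 1]
BINARY_OP ^ → 192 ^ 1 = 193. Stack: [193]
STORE_FAST m → m=193. Stack: []
LOAD_FAST i → push 1. Stack: [1]
LOAD_CONST → push 1. Stack: [1, 1]
BINARY_OP + → 1 + 1 = 2. Stack: [2]
STORE_FAST i → i=2. Stack: []
LOAD_FAST i → push 2. Stack: [2]
LOAD_CONST → push 3. Stack: [2, 3]
COMPARE_OP bool(<) → 2 vs 3 = True. Stack: [True]
POP_JUMP_IF_FALSE → pop True; no jump. Stack: []
LOAD_FAST_LOAD_FAST m,i → push 193,2. Stack: [193, 2]
BINARY_OP ^ → 193 ^ 2 = 195. Stack: [195]
STORE_FAST m → m=195. Stack: []
LOAD_FAST i → push 2. Stack: [2]
LOAD_CONST → push 1. Stack: [2, 1]
BINARY_OP + → 2 + 1 = 3. Stack: [3]
STORE_FAST i → i=3. Stack: []
LOAD_FAST i → push 3. Stack: [3]
LOAD_CONST → push 3. Stack: [3, 3]
COMPARE_OP bool(<) → 3 vs 3 = False. Stack: [False]
POP_JUMP_IF_FALSE → pop False; jump. Stack: []
LOAD_FAST m → push 195. Stack: [195]
RETURN_VALUE → return 195.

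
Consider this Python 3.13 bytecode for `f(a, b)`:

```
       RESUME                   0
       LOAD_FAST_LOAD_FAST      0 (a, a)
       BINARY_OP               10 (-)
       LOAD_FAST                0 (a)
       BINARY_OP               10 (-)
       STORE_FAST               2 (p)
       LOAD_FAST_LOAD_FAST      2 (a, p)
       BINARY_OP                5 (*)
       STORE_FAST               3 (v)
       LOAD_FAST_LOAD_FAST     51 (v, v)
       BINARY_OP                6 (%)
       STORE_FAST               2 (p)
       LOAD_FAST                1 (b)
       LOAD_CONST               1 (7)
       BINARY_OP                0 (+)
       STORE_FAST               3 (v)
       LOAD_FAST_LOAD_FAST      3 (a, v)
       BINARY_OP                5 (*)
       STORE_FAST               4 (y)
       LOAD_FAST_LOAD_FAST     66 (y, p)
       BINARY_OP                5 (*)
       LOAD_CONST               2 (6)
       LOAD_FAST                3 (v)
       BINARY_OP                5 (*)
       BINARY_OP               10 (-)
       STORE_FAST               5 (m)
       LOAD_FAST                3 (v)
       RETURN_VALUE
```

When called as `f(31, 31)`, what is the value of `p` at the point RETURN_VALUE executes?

0

LOAD_FAST_LOAD_FAST a,a → push 31,31. Stack: [31, 31]
BINARY_OP - → 31 - 31 = 0. Stack: [0]
LOAD_FAST a → push 31. Stack: [0, 31]
BINARY_OP - → 0 - 31 = -31. Stack: [-31]
STORE_FAST p → p=-31. Stack: []
LOAD_FAST_LOAD_FAST a,p → push 31,-31. Stack: [31, -31]
BINARY_OP * → 31 * -31 = -961. Stack: [-961]
STORE_FAST v → v=-961. Stack: []
LOAD_FAST_LOAD_FAST v,v → push -961,-961. Stack: [-961, -961]
BINARY_OP % → -961 % -961 = 0. Stack: [0]
STORE_FAST p → p=0. Stack: []
LOAD_FAST b → push 31. Stack: [31]
LOAD_CONST → push 7. Stack: [31, 7]
BINARY_OP + → 31 + 7 = 38. Stack: [38]
STORE_FAST v → v=38. Stack: []
LOAD_FAST_LOAD_FAST a,v → push 31,38. Stack: [31, 38]
BINARY_OP * → 31 * 38 = 1178. Stack: [1178]
STORE_FAST y → y=1178. Stack: []
LOAD_FAST_LOAD_FAST y,p → push 1178,0. Stack: [1178, 0]
BINARY_OP * → 1178 * 0 = 0. Stack: [0]
LOAD_CONST → push 6. Stack: [0, 6]
LOAD_FAST v → push 38. Stack: [0, 6, 38]
BINARY_OP * → 6 * 38 = 228. Stack: [0, 228]
BINARY_OP - → 0 - 228 = -228. Stack: [-228]
STORE_FAST m → m=-228. Stack: []
LOAD_FAST v → push 38. Stack: [38]
RETURN_VALUE → return 38.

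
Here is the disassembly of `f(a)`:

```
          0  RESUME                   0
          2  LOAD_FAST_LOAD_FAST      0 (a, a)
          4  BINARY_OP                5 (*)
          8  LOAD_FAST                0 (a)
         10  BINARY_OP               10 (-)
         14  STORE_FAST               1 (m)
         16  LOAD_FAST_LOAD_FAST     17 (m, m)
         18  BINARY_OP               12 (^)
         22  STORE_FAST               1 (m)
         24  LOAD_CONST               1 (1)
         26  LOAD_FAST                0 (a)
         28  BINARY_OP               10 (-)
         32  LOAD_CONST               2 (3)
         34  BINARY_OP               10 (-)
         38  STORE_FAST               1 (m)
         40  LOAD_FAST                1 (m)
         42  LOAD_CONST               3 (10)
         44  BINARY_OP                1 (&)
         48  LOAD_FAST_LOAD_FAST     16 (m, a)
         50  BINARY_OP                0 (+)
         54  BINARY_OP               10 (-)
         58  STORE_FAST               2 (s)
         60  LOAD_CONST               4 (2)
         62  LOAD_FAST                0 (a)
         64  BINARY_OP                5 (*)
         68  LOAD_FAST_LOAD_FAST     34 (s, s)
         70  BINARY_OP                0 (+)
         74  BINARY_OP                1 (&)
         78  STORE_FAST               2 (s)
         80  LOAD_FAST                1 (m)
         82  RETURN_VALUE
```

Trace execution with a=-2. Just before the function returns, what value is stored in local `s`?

LOAD_FAST_LOAD_FAST a,a → push -2,-2. Stack: [-2, -2]
BINARY_OP * → -2 * -2 = 4. Stack: [4]
LOAD_FAST a → push -2. Stack: [4, -2]
BINARY_OP - → 4 - -2 = 6. Stack: [6]
STORE_FAST m → m=6. Stack: []
LOAD_FAST_LOAD_FAST m,m → push 6,6. Stack: [6, 6]
BINARY_OP ^ → 6 ^ 6 = 0. Stack: [0]
STORE_FAST m → m=0. Stack: []
LOAD_CONST → push 1. Stack: [1]
LOAD_FAST a → push -2. Stack: [1, -2]
BINARY_OP - → 1 - -2 = 3. Stack: [3]
LOAD_CONST → push 3. Stack: [3, 3]
BINARY_OP - → 3 - 3 = 0. Stack: [0]
STORE_FAST m → m=0. Stack: []
LOAD_FAST m → push 0. Stack: [0]
LOAD_CONST → push 10. Stack: [0, 10]
BINARY_OP & → 0 & 10 = 0. Stack: [0]
LOAD_FAST_LOAD_FAST m,a → push 0,-2. Stack: [0, 0, -2]
BINARY_OP + → 0 + -2 = -2. Stack: [0, -2]
BINARY_OP - → 0 - -2 = 2. Stack: [2]
STORE_FAST s → s=2. Stack: []
LOAD_CONST → push 2. Stack: [2]
LOAD_FAST a → push -2. Stack: [2, -2]
BINARY_OP * → 2 * -2 = -4. Stack: [-4]
LOAD_FAST_LOAD_FAST s,s → push 2,2. Stack: [-4, 2, 2]
BINARY_OP + → 2 + 2 = 4. Stack: [-4, 4]
BINARY_OP & → -4 & 4 = 4. Stack: [4]
STORE_FAST s → s=4. Stack: []
LOAD_FAST m → push 0. Stack: [0]
RETURN_VALUE → return 0.

4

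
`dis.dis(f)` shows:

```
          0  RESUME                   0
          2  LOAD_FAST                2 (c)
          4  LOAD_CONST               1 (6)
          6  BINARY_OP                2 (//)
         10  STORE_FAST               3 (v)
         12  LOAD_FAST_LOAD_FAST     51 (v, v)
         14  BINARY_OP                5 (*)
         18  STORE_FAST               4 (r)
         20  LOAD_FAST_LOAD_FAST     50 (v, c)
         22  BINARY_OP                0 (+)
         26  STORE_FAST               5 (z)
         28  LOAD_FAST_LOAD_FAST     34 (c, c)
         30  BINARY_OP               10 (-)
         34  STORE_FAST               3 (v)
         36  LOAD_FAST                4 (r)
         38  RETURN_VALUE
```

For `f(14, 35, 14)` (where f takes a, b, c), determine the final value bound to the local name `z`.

16

LOAD_FAST c → push 14. Stack: [14]
LOAD_CONST → push 6. Stack: [14, 6]
BINARY_OP // → 14 // 6 = 2. Stack: [2]
STORE_FAST v → v=2. Stack: []
LOAD_FAST_LOAD_FAST v,v → push 2,2. Stack: [2, 2]
BINARY_OP * → 2 * 2 = 4. Stack: [4]
STORE_FAST r → r=4. Stack: []
LOAD_FAST_LOAD_FAST v,c → push 2,14. Stack: [2, 14]
BINARY_OP + → 2 + 14 = 16. Stack: [16]
STORE_FAST z → z=16. Stack: []
LOAD_FAST_LOAD_FAST c,c → push 14,14. Stack: [14, 14]
BINARY_OP - → 14 - 14 = 0. Stack: [0]
STORE_FAST v → v=0. Stack: []
LOAD_FAST r → push 4. Stack: [4]
RETURN_VALUE → return 4.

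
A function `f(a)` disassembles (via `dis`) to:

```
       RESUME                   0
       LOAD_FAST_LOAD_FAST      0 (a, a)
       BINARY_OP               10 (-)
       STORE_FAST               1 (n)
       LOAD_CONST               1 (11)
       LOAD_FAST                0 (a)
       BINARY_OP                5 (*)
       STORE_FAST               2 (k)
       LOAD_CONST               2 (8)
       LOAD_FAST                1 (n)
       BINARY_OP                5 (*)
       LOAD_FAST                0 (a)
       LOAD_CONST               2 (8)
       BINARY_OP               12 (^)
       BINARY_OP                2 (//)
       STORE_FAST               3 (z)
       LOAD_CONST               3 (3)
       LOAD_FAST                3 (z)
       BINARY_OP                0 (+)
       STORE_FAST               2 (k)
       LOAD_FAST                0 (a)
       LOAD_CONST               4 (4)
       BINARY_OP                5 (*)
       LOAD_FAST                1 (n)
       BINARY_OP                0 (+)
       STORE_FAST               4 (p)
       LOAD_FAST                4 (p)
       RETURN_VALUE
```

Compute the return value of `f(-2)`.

LOAD_FAST_LOAD_FAST a,a → push -2,-2. Stack: [-2, -2]
BINARY_OP - → -2 - -2 = 0. Stack: [0]
STORE_FAST n → n=0. Stack: []
LOAD_CONST → push 11. Stack: [11]
LOAD_FAST a → push -2. Stack: [11, -2]
BINARY_OP * → 11 * -2 = -22. Stack: [-22]
STORE_FAST k → k=-22. Stack: []
LOAD_CONST → push 8. Stack: [8]
LOAD_FAST n → push 0. Stack: [8, 0]
BINARY_OP * → 8 * 0 = 0. Stack: [0]
LOAD_FAST a → push -2. Stack: [0, -2]
LOAD_CONST → push 8. Stack: [0, -2, 8]
BINARY_OP ^ → -2 ^ 8 = -10. Stack: [0, -10]
BINARY_OP // → 0 // -10 = 0. Stack: [0]
STORE_FAST z → z=0. Stack: []
LOAD_CONST → push 3. Stack: [3]
LOAD_FAST z → push 0. Stack: [3, 0]
BINARY_OP + → 3 + 0 = 3. Stack: [3]
STORE_FAST k → k=3. Stack: []
LOAD_FAST a → push -2. Stack: [-2]
LOAD_CONST → push 4. Stack: [-2, 4]
BINARY_OP * → -2 * 4 = -8. Stack: [-8]
LOAD_FAST n → push 0. Stack: [-8, 0]
BINARY_OP + → -8 + 0 = -8. Stack: [-8]
STORE_FAST p → p=-8. Stack: []
LOAD_FAST p → push -8. Stack: [-8]
RETURN_VALUE → return -8.

-8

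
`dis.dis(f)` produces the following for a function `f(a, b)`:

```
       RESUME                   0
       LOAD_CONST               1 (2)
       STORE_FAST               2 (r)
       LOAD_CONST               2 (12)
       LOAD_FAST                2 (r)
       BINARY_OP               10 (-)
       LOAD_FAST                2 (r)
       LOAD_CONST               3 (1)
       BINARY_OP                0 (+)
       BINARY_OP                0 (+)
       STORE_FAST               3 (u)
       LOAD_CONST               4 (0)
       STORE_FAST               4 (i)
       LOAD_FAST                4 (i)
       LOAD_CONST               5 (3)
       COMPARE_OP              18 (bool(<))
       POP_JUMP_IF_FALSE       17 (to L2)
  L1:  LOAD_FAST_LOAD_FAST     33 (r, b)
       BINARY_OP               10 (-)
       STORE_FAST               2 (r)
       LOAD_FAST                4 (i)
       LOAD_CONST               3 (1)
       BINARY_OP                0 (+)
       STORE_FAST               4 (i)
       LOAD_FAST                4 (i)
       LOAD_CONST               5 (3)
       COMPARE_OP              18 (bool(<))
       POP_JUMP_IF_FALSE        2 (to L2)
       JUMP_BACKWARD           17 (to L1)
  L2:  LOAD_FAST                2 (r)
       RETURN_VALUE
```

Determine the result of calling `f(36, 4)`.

-10

LOAD_CONST → push 2. Stack: [2]
STORE_FAST r → r=2. Stack: []
LOAD_CONST → push 12. Stack: [12]
LOAD_FAST r → push 2. Stack: [12, 2]
BINARY_OP - → 12 - 2 = 10. Stack: [10]
LOAD_FAST r → push 2. Stack: [10, 2]
LOAD_CONST → push 1. Stack: [10, 2, 1]
BINARY_OP + → 2 + 1 = 3. Stack: [10, 3]
BINARY_OP + → 10 + 3 = 13. Stack: [13]
STORE_FAST u → u=13. Stack: []
LOAD_CONST → push 0. Stack: [0]
STORE_FAST i → i=0. Stack: []
LOAD_FAST i → push 0. Stack: [0]
LOAD_CONST → push 3. Stack: [0, 3]
COMPARE_OP bool(<) → 0 vs 3 = True. Stack: [True]
POP_JUMP_IF_FALSE → pop True; no jump. Stack: []
LOAD_FAST_LOAD_FAST r,b → push 2,4. Stack: [2, 4]
BINARY_OP - → 2 - 4 = -2. Stack: [-2]
STORE_FAST r → r=-2. Stack: []
LOAD_FAST i → push 0. Stack: [0]
LOAD_CONST → push 1. Stack: [0, 1]
BINARY_OP + → 0 + 1 = 1. Stack: [1]
STORE_FAST i → i=1. Stack: []
LOAD_FAST i → push 1. Stack: [1]
LOAD_CONST → push 3. Stack: [1, 3]
COMPARE_OP bool(<) → 1 vs 3 = True. Stack: [True]
POP_JUMP_IF_FALSE → pop True; no jump. Stack: []
LOAD_FAST_LOAD_FAST r,b → push -2,4. Stack: [-2, 4]
BINARY_OP - → -2 - 4 = -6. Stack: [-6]
STORE_FAST r → r=-6. Stack: []
LOAD_FAST i → push 1. Stack: [1]
LOAD_CONST → push 1. Stack: [1, 1]
BINARY_OP + → 1 + 1 = 2. Stack: [2]
STORE_FAST i → i=2. Stack: []
LOAD_FAST i → push 2. Stack: [2]
LOAD_CONST → push 3. Stack: [2, 3]
COMPARE_OP bool(<) → 2 vs 3 = True. Stack: [True]
POP_JUMP_IF_FALSE → pop True; no jump. Stack: []
LOAD_FAST_LOAD_FAST r,b → push -6,4. Stack: [-6, 4]
BINARY_OP - → -6 - 4 = -10. Stack: [-10]
STORE_FAST r → r=-10. Stack: []
LOAD_FAST i → push 2. Stack: [2]
LOAD_CONST → push 1. Stack: [2, 1]
BINARY_OP + → 2 + 1 = 3. Stack: [3]
STORE_FAST i → i=3. Stack: []
LOAD_FAST i → push 3. Stack: [3]
LOAD_CONST → push 3. Stack: [3, 3]
COMPARE_OP bool(<) → 3 vs 3 = False. Stack: [False]
POP_JUMP_IF_FALSE → pop False; jump. Stack: []
LOAD_FAST r → push -10. Stack: [-10]
RETURN_VALUE → return -10.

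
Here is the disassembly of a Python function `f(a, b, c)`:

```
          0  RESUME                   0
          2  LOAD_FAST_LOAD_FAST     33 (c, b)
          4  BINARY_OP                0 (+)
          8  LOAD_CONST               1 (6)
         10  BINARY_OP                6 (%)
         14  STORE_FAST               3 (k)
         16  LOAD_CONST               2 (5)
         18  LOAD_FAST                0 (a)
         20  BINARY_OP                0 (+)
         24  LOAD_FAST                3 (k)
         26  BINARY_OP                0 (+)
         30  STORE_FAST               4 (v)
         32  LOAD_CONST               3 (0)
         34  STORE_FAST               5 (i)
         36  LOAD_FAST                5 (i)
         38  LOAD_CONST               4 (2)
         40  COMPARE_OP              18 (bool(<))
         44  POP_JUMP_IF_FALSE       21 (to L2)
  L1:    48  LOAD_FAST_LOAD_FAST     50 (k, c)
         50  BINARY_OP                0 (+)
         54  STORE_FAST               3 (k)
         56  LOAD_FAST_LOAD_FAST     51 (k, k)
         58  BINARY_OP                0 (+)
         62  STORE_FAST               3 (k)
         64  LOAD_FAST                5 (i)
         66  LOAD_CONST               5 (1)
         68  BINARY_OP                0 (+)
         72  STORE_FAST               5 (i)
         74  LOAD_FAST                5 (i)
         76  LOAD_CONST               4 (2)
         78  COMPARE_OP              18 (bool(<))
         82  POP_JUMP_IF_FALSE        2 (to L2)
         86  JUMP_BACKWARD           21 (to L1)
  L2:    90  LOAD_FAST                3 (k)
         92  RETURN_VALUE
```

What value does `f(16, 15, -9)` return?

LOAD_FAST_LOAD_FAST c,b → push -9,15. Stack: [-9, 15]
BINARY_OP + → -9 + 15 = 6. Stack: [6]
LOAD_CONST → push 6. Stack: [6, 6]
BINARY_OP % → 6 % 6 = 0. Stack: [0]
STORE_FAST k → k=0. Stack: []
LOAD_CONST → push 5. Stack: [5]
LOAD_FAST a → push 16. Stack: [5, 16]
BINARY_OP + → 5 + 16 = 21. Stack: [21]
LOAD_FAST k → push 0. Stack: [21, 0]
BINARY_OP + → 21 + 0 = 21. Stack: [21]
STORE_FAST v → v=21. Stack: []
LOAD_CONST → push 0. Stack: [0]
STORE_FAST i → i=0. Stack: []
LOAD_FAST i → push 0. Stack: [0]
LOAD_CONST → push 2. Stack: [0, 2]
COMPARE_OP bool(<) → 0 vs 2 = True. Stack: [True]
POP_JUMP_IF_FALSE → pop True; no jump. Stack: []
LOAD_FAST_LOAD_FAST k,c → push 0,-9. Stack: [0, -9]
BINARY_OP + → 0 + -9 = -9. Stack: [-9]
STORE_FAST k → k=-9. Stack: []
LOAD_FAST_LOAD_FAST k,k → push -9,-9. Stack: [-9, -9]
BINARY_OP + → -9 + -9 = -18. Stack: [-18]
STORE_FAST k → k=-18. Stack: []
LOAD_FAST i → push 0. Stack: [0]
LOAD_CONST → push 1. Stack: [0, 1]
BINARY_OP + → 0 + 1 = 1. Stack: [1]
STORE_FAST i → i=1. Stack: []
LOAD_FAST i → push 1. Stack: [1]
LOAD_CONST → push 2. Stack: [1, 2]
COMPARE_OP bool(<) → 1 vs 2 = True. Stack: [True]
POP_JUMP_IF_FALSE → pop True; no jump. Stack: []
LOAD_FAST_LOAD_FAST k,c → push -18,-9. Stack: [-18, -9]
BINARY_OP + → -18 + -9 = -27. Stack: [-27]
STORE_FAST k → k=-27. Stack: []
LOAD_FAST_LOAD_FAST k,k → push -27,-27. Stack: [-27, -27]
BINARY_OP + → -27 + -27 = -54. Stack: [-54]
STORE_FAST k → k=-54. Stack: []
LOAD_FAST i → push 1. Stack: [1]
LOAD_CONST → push 1. Stack: [1, 1]
BINARY_OP + → 1 + 1 = 2. Stack: [2]
STORE_FAST i → i=2. Stack: []
LOAD_FAST i → push 2. Stack: [2]
LOAD_CONST → push 2. Stack: [2, 2]
COMPARE_OP bool(<) → 2 vs 2 = False. Stack: [False]
POP_JUMP_IF_FALSE → pop False; jump. Stack: []
LOAD_FAST k → push -54. Stack: [-54]
RETURN_VALUE → return -54.

-54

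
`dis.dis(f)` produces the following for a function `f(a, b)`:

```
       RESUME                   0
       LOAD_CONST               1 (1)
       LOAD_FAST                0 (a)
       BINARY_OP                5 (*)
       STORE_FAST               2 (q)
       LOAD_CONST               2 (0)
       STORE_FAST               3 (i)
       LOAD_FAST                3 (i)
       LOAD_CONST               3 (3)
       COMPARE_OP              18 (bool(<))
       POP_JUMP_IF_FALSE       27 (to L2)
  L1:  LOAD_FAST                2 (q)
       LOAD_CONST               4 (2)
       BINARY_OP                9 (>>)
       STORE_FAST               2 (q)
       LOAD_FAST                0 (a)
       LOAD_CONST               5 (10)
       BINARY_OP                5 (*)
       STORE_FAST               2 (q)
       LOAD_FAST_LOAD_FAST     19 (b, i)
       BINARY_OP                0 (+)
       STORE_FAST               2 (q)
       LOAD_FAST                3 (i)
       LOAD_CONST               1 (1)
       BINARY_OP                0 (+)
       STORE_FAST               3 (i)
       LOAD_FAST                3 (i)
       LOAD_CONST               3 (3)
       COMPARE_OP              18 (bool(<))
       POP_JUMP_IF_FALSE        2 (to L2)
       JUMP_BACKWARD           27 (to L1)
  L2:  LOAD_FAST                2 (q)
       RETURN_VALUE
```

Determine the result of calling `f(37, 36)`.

LOAD_CONST → push 1
LOAD_FAST a → push 37
BINARY_OP * → 1 * 37 = 37
STORE_FAST q → q=37
LOAD_CONST → push 0
STORE_FAST i → i=0
LOAD_FAST i → push 0
LOAD_CONST → push 3
COMPARE_OP bool(<) → 0 vs 3 = True
POP_JUMP_IF_FALSE → pop True; no jump
LOAD_FAST q → push 37
LOAD_CONST → push 2
BINARY_OP >> → 37 >> 2 = 9
STORE_FAST q → q=9
LOAD_FAST a → push 37
LOAD_CONST → push 10
BINARY_OP * → 37 * 10 = 370
STORE_FAST q → q=370
LOAD_FAST_LOAD_FAST b,i → push 36,0
BINARY_OP + → 36 + 0 = 36
STORE_FAST q → q=36
LOAD_FAST i → push 0
LOAD_CONST → push 1
BINARY_OP + → 0 + 1 = 1
STORE_FAST i → i=1
LOAD_FAST i → push 1
LOAD_CONST → push 3
COMPARE_OP bool(<) → 1 vs 3 = True
POP_JUMP_IF_FALSE → pop True; no jump
LOAD_FAST q → push 36
LOAD_CONST → push 2
BINARY_OP >> → 36 >> 2 = 9
STORE_FAST q → q=9
LOAD_FAST a → push 37
LOAD_CONST → push 10
BINARY_OP * → 37 * 10 = 370
STORE_FAST q → q=370
LOAD_FAST_LOAD_FAST b,i → push 36,1
BINARY_OP + → 36 + 1 = 37
STORE_FAST q → q=37
LOAD_FAST i → push 1
LOAD_CONST → push 1
BINARY_OP + → 1 + 1 = 2
STORE_FAST i → i=2
LOAD_FAST i → push 2
LOAD_CONST → push 3
COMPARE_OP bool(<) → 2 vs 3 = True
POP_JUMP_IF_FALSE → pop True; no jump
LOAD_FAST q → push 37
LOAD_CONST → push 2
BINARY_OP >> → 37 >> 2 = 9
STORE_FAST q → q=9
LOAD_FAST a → push 37
LOAD_CONST → push 10
BINARY_OP * → 37 * 10 = 370
STORE_FAST q → q=370
LOAD_FAST_LOAD_FAST b,i → push 36,2
BINARY_OP + → 36 + 2 = 38
STORE_FAST q → q=38
LOAD_FAST i → push 2
LOAD_CONST → push 1
BINARY_OP + → 2 + 1 = 3
STORE_FAST i → i=3
LOAD_FAST i → push 3
LOAD_CONST → push 3
COMPARE_OP bool(<) → 3 vs 3 = False
POP_JUMP_IF_FALSE → pop False; jump
LOAD_FAST q → push 38
RETURN_VALUE → return 38.

38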